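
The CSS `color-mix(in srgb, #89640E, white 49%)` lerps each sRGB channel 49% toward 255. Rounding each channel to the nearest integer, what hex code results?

#C3B084

#89640E is rgb(137, 100, 14).
Lerp each channel 49% toward 255:
  R: 137 + 0.49×(255−137) = 137 + 57.82 = 194.82 → 195
  G: 100 + 75.95 = 175.95 → 176
  B: 14 + 118.09 = 132.09 → 132
rgb(195, 176, 132) = #C3B084.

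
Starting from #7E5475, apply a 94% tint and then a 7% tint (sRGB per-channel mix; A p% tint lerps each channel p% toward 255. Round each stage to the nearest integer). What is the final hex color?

#7E5475 is rgb(126, 84, 117).
A 94% tint moves each channel 94% toward 255:
  R: 126 + 121.26 = 247.26 → 247
  G: 84 + 0.94×(255−84) = 84 + 160.74 = 244.74 → 245
  B: 117 + 0.94×(255−117) = 117 + 129.72 = 246.72 → 247
After the tint: rgb(247, 245, 247) = #F7F5F7.
Per channel, c → c + 0.07(255 − c):
  R: 247 + 0.56 = 247.56 → 248
  G: 245 + 0.07×(255−245) = 245 + 0.7 = 245.7 → 246
  B: 247 + 0.56 = 247.56 → 248
rgb(248, 246, 248) = #F8F6F8.

#F8F6F8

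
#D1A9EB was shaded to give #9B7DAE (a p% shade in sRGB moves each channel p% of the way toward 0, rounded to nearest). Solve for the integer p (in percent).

26%

#D1A9EB is rgb(209, 169, 235); #9B7DAE is rgb(155, 125, 174).
On the B channel (widest range): 174 ≈ 235 + (p/100)(0 − 235), so p ≈ 100×(174 − 235)/(0 − 235) = -6100/-235 = 25.96.
p = 26 reproduces all three channels after rounding.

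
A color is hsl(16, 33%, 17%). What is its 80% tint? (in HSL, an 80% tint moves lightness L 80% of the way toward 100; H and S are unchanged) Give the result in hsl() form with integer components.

L moves 80% from 17 toward 100: 17 + 66.4 = 83.4 → 83.
H and S are unchanged.

hsl(16, 33%, 83%)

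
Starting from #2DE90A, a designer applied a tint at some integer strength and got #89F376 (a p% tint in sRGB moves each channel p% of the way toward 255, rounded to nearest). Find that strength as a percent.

44%

#2DE90A is rgb(45, 233, 10); #89F376 is rgb(137, 243, 118).
On the B channel (widest range): 118 ≈ 10 + (p/100)(255 − 10), so p ≈ 100×(118 − 10)/(255 − 10) = 10800/245 = 44.08.
p = 44 reproduces all three channels after rounding.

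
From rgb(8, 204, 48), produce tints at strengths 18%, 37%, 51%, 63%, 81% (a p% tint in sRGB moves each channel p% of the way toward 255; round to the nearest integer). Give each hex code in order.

18%: (8 + 44.46 = 52.46→52, 204 + 9.18 = 213.18→213, 48 + 37.26 = 85.26→85) → #34d555
37%: (8 + 91.39 = 99.39→99, 204 + 18.87 = 222.87→223, 48 + 76.59 = 124.59→125) → #63df7d
51%: (8 + 125.97 = 133.97→134, 204 + 26.01 = 230.01→230, 48 + 105.57 = 153.57→154) → #86e69a
63%: (8 + 155.61 = 163.61→164, 204 + 32.13 = 236.13→236, 48 + 130.41 = 178.41→178) → #a4ecb2
81%: (8 + 200.07 = 208.07→208, 204 + 41.31 = 245.31→245, 48 + 167.67 = 215.67→216) → #d0f5d8

#34d555, #63df7d, #86e69a, #a4ecb2, #d0f5d8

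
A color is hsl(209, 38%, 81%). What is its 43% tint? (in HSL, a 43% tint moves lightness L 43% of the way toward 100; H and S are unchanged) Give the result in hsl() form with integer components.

L moves 43% from 81 toward 100: 81 + 8.17 = 89.17 → 89.
H and S are unchanged.

hsl(209, 38%, 89%)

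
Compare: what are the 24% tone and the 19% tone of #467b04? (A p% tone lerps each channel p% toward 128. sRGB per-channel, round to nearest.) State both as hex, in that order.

#467b04 is rgb(70, 123, 4).
24% tone:
  R: 70 + 13.92 = 83.92 → 84
  G: 123 + 1.2 = 124.2 → 124
  B: 4 + 29.76 = 33.76 → 34
  → #547c22
19% tone:
  R: 70 + 11.02 = 81.02 → 81
  G: 123 + 0.95 = 123.95 → 124
  B: 4 + 23.56 = 27.56 → 28
  → #517c1c

#547c22, #517c1c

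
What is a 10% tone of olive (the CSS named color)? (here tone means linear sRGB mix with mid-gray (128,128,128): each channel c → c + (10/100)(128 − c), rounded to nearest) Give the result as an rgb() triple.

CSS olive is rgb(128, 128, 0).
A 10% tone moves each channel 10% toward 128:
  R: 128 + 0.1×(128−128) = 128 + 0 = 128 → 128
  G: 128 + 0.1×(128−128) = 128 + 0 = 128 → 128
  B: 0 + 12.8 = 12.8 → 13

rgb(128, 128, 13)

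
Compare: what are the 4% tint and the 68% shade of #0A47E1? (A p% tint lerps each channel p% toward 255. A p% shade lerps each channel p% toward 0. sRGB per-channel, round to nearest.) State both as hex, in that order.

#144EE2, #031748

#0A47E1 is rgb(10, 71, 225).
4% tint:
  R: 10 + 9.8 = 19.8 → 20
  G: 71 + 0.04×(255−71) = 71 + 7.36 = 78.36 → 78
  B: 225 + 0.04×(255−225) = 225 + 1.2 = 226.2 → 226
  → #144EE2
68% shade:
  R: 10 + 0.68×(0−10) = 10 − 6.8 = 3.2 → 3
  G: 71 + 0.68×(0−71) = 71 − 48.28 = 22.72 → 23
  B: 225 + 0.68×(0−225) = 225 − 153 = 72 → 72
  → #031748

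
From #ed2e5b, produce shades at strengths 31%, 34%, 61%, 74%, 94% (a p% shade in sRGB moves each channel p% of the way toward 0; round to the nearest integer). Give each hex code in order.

#a4203f, #9c1e3c, #5c1223, #3e0c18, #0e0305

#ed2e5b is rgb(237, 46, 91).
31%: (237 − 73.47 = 163.53→164, 46 − 14.26 = 31.74→32, 91 − 28.21 = 62.79→63) → #a4203f
34%: (237 − 80.58 = 156.42→156, 46 − 15.64 = 30.36→30, 91 − 30.94 = 60.06→60) → #9c1e3c
61%: (237 − 144.57 = 92.43→92, 46 − 28.06 = 17.94→18, 91 − 55.51 = 35.49→35) → #5c1223
74%: (237 − 175.38 = 61.62→62, 46 − 34.04 = 11.96→12, 91 − 67.34 = 23.66→24) → #3e0c18
94%: (237 − 222.78 = 14.22→14, 46 − 43.24 = 2.76→3, 91 − 85.54 = 5.46→5) → #0e0305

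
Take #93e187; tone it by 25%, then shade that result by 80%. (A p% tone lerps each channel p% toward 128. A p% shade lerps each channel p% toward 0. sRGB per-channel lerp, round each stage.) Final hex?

#1c281b

#93e187 is rgb(147, 225, 135).
Lerp each channel 25% toward 128:
  R: 147 + 0.25×(128−147) = 147 − 4.75 = 142.25 → 142
  G: 225 + 0.25×(128−225) = 225 − 24.25 = 200.75 → 201
  B: 135 − 1.75 = 133.25 → 133
After the tone: rgb(142, 201, 133) = #8ec985.
An 80% shade moves each channel 80% toward 0:
  R: 142 + 0.8×(0−142) = 142 − 113.6 = 28.4 → 28
  G: 201 + 0.8×(0−201) = 201 − 160.8 = 40.2 → 40
  B: 133 + 0.8×(0−133) = 133 − 106.4 = 26.6 → 27
rgb(28, 40, 27) = #1c281b.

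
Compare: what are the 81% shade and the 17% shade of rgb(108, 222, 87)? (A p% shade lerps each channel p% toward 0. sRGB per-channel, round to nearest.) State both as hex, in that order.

#152A11, #5AB848

81% shade:
  R: 108 + 0.81×(0−108) = 108 − 87.48 = 20.52 → 21
  G: 222 + 0.81×(0−222) = 222 − 179.82 = 42.18 → 42
  B: 87 + 0.81×(0−87) = 87 − 70.47 = 16.53 → 17
  → #152A11
17% shade:
  R: 108 − 18.36 = 89.64 → 90
  G: 222 − 37.74 = 184.26 → 184
  B: 87 + 0.17×(0−87) = 87 − 14.79 = 72.21 → 72
  → #5AB848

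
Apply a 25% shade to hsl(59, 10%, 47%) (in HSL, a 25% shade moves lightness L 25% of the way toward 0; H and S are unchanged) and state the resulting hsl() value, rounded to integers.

L moves 25% from 47 toward 0: 47 − 11.75 = 35.25 → 35.
H and S are unchanged.

hsl(59, 10%, 35%)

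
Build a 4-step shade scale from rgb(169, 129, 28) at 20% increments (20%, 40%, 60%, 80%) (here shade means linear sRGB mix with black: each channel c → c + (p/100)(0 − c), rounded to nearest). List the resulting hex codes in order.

#876716, #654D11, #44340B, #221A06

20%: (169 − 33.8 = 135.2→135, 129 − 25.8 = 103.2→103, 28 − 5.6 = 22.4→22) → #876716
40%: (169 − 67.6 = 101.4→101, 129 − 51.6 = 77.4→77, 28 − 11.2 = 16.8→17) → #654D11
60%: (169 − 101.4 = 67.6→68, 129 − 77.4 = 51.6→52, 28 − 16.8 = 11.2→11) → #44340B
80%: (169 − 135.2 = 33.8→34, 129 − 103.2 = 25.8→26, 28 − 22.4 = 5.6→6) → #221A06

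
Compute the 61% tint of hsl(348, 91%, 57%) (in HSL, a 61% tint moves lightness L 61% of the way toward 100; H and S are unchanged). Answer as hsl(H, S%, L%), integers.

L moves 61% from 57 toward 100: 57 + 26.23 = 83.23 → 83.
H and S are unchanged.

hsl(348, 91%, 83%)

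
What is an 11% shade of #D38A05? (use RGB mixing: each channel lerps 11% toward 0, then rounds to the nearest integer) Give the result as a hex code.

#BC7B04

#D38A05 is rgb(211, 138, 5).
An 11% shade moves each channel 11% toward 0:
  R: 211 + 0.11×(0−211) = 211 − 23.21 = 187.79 → 188
  G: 138 + 0.11×(0−138) = 138 − 15.18 = 122.82 → 123
  B: 5 + 0.11×(0−5) = 5 − 0.55 = 4.45 → 4
rgb(188, 123, 4) = #BC7B04.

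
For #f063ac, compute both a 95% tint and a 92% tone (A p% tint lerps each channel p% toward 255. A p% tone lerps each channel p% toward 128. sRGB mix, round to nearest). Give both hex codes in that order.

#f063ac is rgb(240, 99, 172).
95% tint:
  R: 240 + 0.95×(255−240) = 240 + 14.25 = 254.25 → 254
  G: 99 + 0.95×(255−99) = 99 + 148.2 = 247.2 → 247
  B: 172 + 0.95×(255−172) = 172 + 78.85 = 250.85 → 251
  → #fef7fb
92% tone:
  R: 240 − 103.04 = 136.96 → 137
  G: 99 + 26.68 = 125.68 → 126
  B: 172 + 0.92×(128−172) = 172 − 40.48 = 131.52 → 132
  → #897e84

#fef7fb, #897e84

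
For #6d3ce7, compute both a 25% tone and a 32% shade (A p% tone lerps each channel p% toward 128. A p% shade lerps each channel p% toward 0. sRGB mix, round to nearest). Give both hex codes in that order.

#724dcd, #4a299d

#6d3ce7 is rgb(109, 60, 231).
25% tone:
  R: 109 + 0.25×(128−109) = 109 + 4.75 = 113.75 → 114
  G: 60 + 17 = 77 → 77
  B: 231 − 25.75 = 205.25 → 205
  → #724dcd
32% shade:
  R: 109 + 0.32×(0−109) = 109 − 34.88 = 74.12 → 74
  G: 60 − 19.2 = 40.8 → 41
  B: 231 − 73.92 = 157.08 → 157
  → #4a299d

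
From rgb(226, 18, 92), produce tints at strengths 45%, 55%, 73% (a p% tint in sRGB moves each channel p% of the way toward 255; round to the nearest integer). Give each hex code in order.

#ef7da5, #f294b6, #f7bfd3

45%: (226 + 13.05 = 239.05→239, 18 + 106.65 = 124.65→125, 92 + 73.35 = 165.35→165) → #ef7da5
55%: (226 + 15.95 = 241.95→242, 18 + 130.35 = 148.35→148, 92 + 89.65 = 181.65→182) → #f294b6
73%: (226 + 21.17 = 247.17→247, 18 + 173.01 = 191.01→191, 92 + 118.99 = 210.99→211) → #f7bfd3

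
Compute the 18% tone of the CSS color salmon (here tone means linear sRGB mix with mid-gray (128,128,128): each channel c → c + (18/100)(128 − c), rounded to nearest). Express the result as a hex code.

CSS salmon is rgb(250, 128, 114).
Per channel, c → c + 0.18(128 − c):
  R: 250 + 0.18×(128−250) = 250 − 21.96 = 228.04 → 228
  G: 128 + 0.18×(128−128) = 128 + 0 = 128 → 128
  B: 114 + 0.18×(128−114) = 114 + 2.52 = 116.52 → 117
rgb(228, 128, 117) = #E48075.

#E48075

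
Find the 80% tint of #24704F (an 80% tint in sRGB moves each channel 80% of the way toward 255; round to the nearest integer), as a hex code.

#D3E2DC

#24704F is rgb(36, 112, 79).
Per channel, c → c + 0.8(255 − c):
  R: 36 + 0.8×(255−36) = 36 + 175.2 = 211.2 → 211
  G: 112 + 0.8×(255−112) = 112 + 114.4 = 226.4 → 226
  B: 79 + 140.8 = 219.8 → 220
rgb(211, 226, 220) = #D3E2DC.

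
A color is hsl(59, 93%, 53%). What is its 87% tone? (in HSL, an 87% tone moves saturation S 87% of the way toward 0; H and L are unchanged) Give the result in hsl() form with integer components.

S moves 87% from 93 toward 0: 93 − 80.91 = 12.09 → 12.
H and L are unchanged.

hsl(59, 12%, 53%)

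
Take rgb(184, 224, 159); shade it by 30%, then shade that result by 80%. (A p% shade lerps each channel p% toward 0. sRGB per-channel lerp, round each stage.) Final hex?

#1A1F16

A 30% shade moves each channel 30% toward 0:
  R: 184 + 0.3×(0−184) = 184 − 55.2 = 128.8 → 129
  G: 224 − 67.2 = 156.8 → 157
  B: 159 − 47.7 = 111.3 → 111
After the shade: rgb(129, 157, 111) = #819D6F.
Per channel, c → c + 0.8(0 − c):
  R: 129 − 103.2 = 25.8 → 26
  G: 157 + 0.8×(0−157) = 157 − 125.6 = 31.4 → 31
  B: 111 − 88.8 = 22.2 → 22
rgb(26, 31, 22) = #1A1F16.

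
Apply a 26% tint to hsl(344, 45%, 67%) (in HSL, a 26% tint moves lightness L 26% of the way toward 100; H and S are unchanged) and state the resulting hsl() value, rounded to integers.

hsl(344, 45%, 76%)

L moves 26% from 67 toward 100: 67 + 8.58 = 75.58 → 76.
H and S are unchanged.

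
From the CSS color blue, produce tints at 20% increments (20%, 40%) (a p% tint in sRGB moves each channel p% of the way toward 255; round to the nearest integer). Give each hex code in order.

#3333FF, #6666FF

CSS blue is rgb(0, 0, 255).
20%: (0 + 51 = 51→51, 0 + 51 = 51→51, 255→255) → #3333FF
40%: (0 + 102 = 102→102, 0 + 102 = 102→102, 255→255) → #6666FF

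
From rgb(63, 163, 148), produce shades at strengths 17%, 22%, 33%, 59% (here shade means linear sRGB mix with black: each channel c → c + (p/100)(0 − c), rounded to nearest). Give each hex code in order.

17%: (63 − 10.71 = 52.29→52, 163 − 27.71 = 135.29→135, 148 − 25.16 = 122.84→123) → #34877B
22%: (63 − 13.86 = 49.14→49, 163 − 35.86 = 127.14→127, 148 − 32.56 = 115.44→115) → #317F73
33%: (63 − 20.79 = 42.21→42, 163 − 53.79 = 109.21→109, 148 − 48.84 = 99.16→99) → #2A6D63
59%: (63 − 37.17 = 25.83→26, 163 − 96.17 = 66.83→67, 148 − 87.32 = 60.68→61) → #1A433D

#34877B, #317F73, #2A6D63, #1A433D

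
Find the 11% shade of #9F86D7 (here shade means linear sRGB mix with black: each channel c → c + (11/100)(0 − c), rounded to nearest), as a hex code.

#8E77BF

#9F86D7 is rgb(159, 134, 215).
Per channel, c → c + 0.11(0 − c):
  R: 159 − 17.49 = 141.51 → 142
  G: 134 − 14.74 = 119.26 → 119
  B: 215 + 0.11×(0−215) = 215 − 23.65 = 191.35 → 191
rgb(142, 119, 191) = #8E77BF.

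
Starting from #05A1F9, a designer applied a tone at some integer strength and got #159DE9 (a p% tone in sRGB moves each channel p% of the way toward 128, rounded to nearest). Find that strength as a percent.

13%

#05A1F9 is rgb(5, 161, 249); #159DE9 is rgb(21, 157, 233).
On the R channel (widest range): 21 ≈ 5 + (p/100)(128 − 5), so p ≈ 100×(21 − 5)/(128 − 5) = 1600/123 = 13.01.
p = 13 reproduces all three channels after rounding.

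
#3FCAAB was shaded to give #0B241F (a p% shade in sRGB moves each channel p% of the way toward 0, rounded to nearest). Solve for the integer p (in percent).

82%

#3FCAAB is rgb(63, 202, 171); #0B241F is rgb(11, 36, 31).
On the G channel (widest range): 36 ≈ 202 + (p/100)(0 − 202), so p ≈ 100×(36 − 202)/(0 − 202) = -16600/-202 = 82.18.
p = 82 reproduces all three channels after rounding.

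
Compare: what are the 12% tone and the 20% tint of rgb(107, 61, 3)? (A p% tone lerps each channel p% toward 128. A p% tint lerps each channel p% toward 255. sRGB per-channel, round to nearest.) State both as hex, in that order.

#6E4512, #896435

12% tone:
  R: 107 + 2.52 = 109.52 → 110
  G: 61 + 8.04 = 69.04 → 69
  B: 3 + 0.12×(128−3) = 3 + 15 = 18 → 18
  → #6E4512
20% tint:
  R: 107 + 29.6 = 136.6 → 137
  G: 61 + 0.2×(255−61) = 61 + 38.8 = 99.8 → 100
  B: 3 + 0.2×(255−3) = 3 + 50.4 = 53.4 → 53
  → #896435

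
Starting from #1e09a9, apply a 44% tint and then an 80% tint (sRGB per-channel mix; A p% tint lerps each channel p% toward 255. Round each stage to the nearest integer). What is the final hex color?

#e6e3f5

#1e09a9 is rgb(30, 9, 169).
Per channel, c → c + 0.44(255 − c):
  R: 30 + 0.44×(255−30) = 30 + 99 = 129 → 129
  G: 9 + 0.44×(255−9) = 9 + 108.24 = 117.24 → 117
  B: 169 + 37.84 = 206.84 → 207
After the tint: rgb(129, 117, 207) = #8175cf.
Lerp each channel 80% toward 255:
  R: 129 + 100.8 = 229.8 → 230
  G: 117 + 110.4 = 227.4 → 227
  B: 207 + 38.4 = 245.4 → 245
rgb(230, 227, 245) = #e6e3f5.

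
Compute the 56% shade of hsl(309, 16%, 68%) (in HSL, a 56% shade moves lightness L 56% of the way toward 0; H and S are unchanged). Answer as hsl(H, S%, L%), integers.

L moves 56% from 68 toward 0: 68 − 38.08 = 29.92 → 30.
H and S are unchanged.

hsl(309, 16%, 30%)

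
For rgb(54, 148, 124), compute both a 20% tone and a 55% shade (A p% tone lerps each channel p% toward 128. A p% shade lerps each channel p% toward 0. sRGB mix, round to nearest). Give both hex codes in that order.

20% tone:
  R: 54 + 14.8 = 68.8 → 69
  G: 148 − 4 = 144 → 144
  B: 124 + 0.2×(128−124) = 124 + 0.8 = 124.8 → 125
  → #45907D
55% shade:
  R: 54 + 0.55×(0−54) = 54 − 29.7 = 24.3 → 24
  G: 148 + 0.55×(0−148) = 148 − 81.4 = 66.6 → 67
  B: 124 + 0.55×(0−124) = 124 − 68.2 = 55.8 → 56
  → #184338

#45907D, #184338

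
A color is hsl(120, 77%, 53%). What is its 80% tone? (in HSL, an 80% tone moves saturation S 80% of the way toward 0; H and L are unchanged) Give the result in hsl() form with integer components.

hsl(120, 15%, 53%)

S moves 80% from 77 toward 0: 77 − 61.6 = 15.4 → 15.
H and L are unchanged.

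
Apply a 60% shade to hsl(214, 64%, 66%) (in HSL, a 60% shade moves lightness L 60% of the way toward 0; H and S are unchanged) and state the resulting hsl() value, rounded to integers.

L moves 60% from 66 toward 0: 66 − 39.6 = 26.4 → 26.
H and S are unchanged.

hsl(214, 64%, 26%)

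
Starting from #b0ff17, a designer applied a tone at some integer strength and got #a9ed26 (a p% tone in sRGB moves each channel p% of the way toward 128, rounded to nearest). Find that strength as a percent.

14%

#b0ff17 is rgb(176, 255, 23); #a9ed26 is rgb(169, 237, 38).
On the G channel (widest range): 237 ≈ 255 + (p/100)(128 − 255), so p ≈ 100×(237 − 255)/(128 − 255) = -1800/-127 = 14.17.
p = 14 reproduces all three channels after rounding.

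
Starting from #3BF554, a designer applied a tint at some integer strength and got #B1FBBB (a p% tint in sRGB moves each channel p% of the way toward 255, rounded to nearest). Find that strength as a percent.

#3BF554 is rgb(59, 245, 84); #B1FBBB is rgb(177, 251, 187).
On the R channel (widest range): 177 ≈ 59 + (p/100)(255 − 59), so p ≈ 100×(177 − 59)/(255 − 59) = 11800/196 = 60.20.
p = 60 reproduces all three channels after rounding.

60%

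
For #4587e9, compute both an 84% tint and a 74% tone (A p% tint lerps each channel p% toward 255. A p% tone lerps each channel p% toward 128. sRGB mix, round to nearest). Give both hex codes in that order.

#4587e9 is rgb(69, 135, 233).
84% tint:
  R: 69 + 0.84×(255−69) = 69 + 156.24 = 225.24 → 225
  G: 135 + 100.8 = 235.8 → 236
  B: 233 + 0.84×(255−233) = 233 + 18.48 = 251.48 → 251
  → #e1ecfb
74% tone:
  R: 69 + 0.74×(128−69) = 69 + 43.66 = 112.66 → 113
  G: 135 + 0.74×(128−135) = 135 − 5.18 = 129.82 → 130
  B: 233 + 0.74×(128−233) = 233 − 77.7 = 155.3 → 155
  → #71829b

#e1ecfb, #71829b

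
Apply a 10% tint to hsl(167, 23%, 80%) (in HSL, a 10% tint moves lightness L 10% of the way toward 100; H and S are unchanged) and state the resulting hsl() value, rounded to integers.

L moves 10% from 80 toward 100: 80 + 2 = 82 → 82.
H and S are unchanged.

hsl(167, 23%, 82%)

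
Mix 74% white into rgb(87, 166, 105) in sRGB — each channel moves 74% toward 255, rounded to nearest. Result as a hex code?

A 74% tint moves each channel 74% toward 255:
  R: 87 + 0.74×(255−87) = 87 + 124.32 = 211.32 → 211
  G: 166 + 65.86 = 231.86 → 232
  B: 105 + 111 = 216 → 216
rgb(211, 232, 216) = #D3E8D8.

#D3E8D8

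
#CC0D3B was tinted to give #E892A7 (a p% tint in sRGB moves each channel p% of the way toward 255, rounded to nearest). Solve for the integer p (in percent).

#CC0D3B is rgb(204, 13, 59); #E892A7 is rgb(232, 146, 167).
On the G channel (widest range): 146 ≈ 13 + (p/100)(255 − 13), so p ≈ 100×(146 − 13)/(255 − 13) = 13300/242 = 54.96.
p = 55 reproduces all three channels after rounding.

55%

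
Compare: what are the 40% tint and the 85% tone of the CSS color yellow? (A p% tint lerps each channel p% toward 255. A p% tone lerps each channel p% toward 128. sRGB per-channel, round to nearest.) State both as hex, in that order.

CSS yellow is rgb(255, 255, 0).
40% tint:
  R: 255 + 0 = 255 → 255
  G: 255 + 0.4×(255−255) = 255 + 0 = 255 → 255
  B: 0 + 102 = 102 → 102
  → #ffff66
85% tone:
  R: 255 − 107.95 = 147.05 → 147
  G: 255 − 107.95 = 147.05 → 147
  B: 0 + 108.8 = 108.8 → 109
  → #93936d

#ffff66, #93936d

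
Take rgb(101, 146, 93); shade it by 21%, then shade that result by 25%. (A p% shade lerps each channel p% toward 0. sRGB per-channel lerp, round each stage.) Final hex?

#3C5637

Per channel, c → c + 0.21(0 − c):
  R: 101 − 21.21 = 79.79 → 80
  G: 146 + 0.21×(0−146) = 146 − 30.66 = 115.34 → 115
  B: 93 − 19.53 = 73.47 → 73
After the shade: rgb(80, 115, 73) = #507349.
A 25% shade moves each channel 25% toward 0:
  R: 80 + 0.25×(0−80) = 80 − 20 = 60 → 60
  G: 115 + 0.25×(0−115) = 115 − 28.75 = 86.25 → 86
  B: 73 − 18.25 = 54.75 → 55
rgb(60, 86, 55) = #3C5637.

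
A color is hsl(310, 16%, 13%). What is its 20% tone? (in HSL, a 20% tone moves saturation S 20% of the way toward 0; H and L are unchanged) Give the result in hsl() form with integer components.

S moves 20% from 16 toward 0: 16 − 3.2 = 12.8 → 13.
H and L are unchanged.

hsl(310, 13%, 13%)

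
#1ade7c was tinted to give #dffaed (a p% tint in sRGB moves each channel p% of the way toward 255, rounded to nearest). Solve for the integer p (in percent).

#1ade7c is rgb(26, 222, 124); #dffaed is rgb(223, 250, 237).
On the R channel (widest range): 223 ≈ 26 + (p/100)(255 − 26), so p ≈ 100×(223 − 26)/(255 − 26) = 19700/229 = 86.03.
p = 86 reproduces all three channels after rounding.

86%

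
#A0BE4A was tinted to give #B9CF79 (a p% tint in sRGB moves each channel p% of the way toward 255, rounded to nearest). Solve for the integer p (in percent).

26%

#A0BE4A is rgb(160, 190, 74); #B9CF79 is rgb(185, 207, 121).
On the B channel (widest range): 121 ≈ 74 + (p/100)(255 − 74), so p ≈ 100×(121 − 74)/(255 − 74) = 4700/181 = 25.97.
p = 26 reproduces all three channels after rounding.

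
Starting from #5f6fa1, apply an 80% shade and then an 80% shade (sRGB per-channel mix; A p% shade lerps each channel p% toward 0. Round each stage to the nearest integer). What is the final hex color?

#040406

#5f6fa1 is rgb(95, 111, 161).
Lerp each channel 80% toward 0:
  R: 95 − 76 = 19 → 19
  G: 111 + 0.8×(0−111) = 111 − 88.8 = 22.2 → 22
  B: 161 + 0.8×(0−161) = 161 − 128.8 = 32.2 → 32
After the shade: rgb(19, 22, 32) = #131620.
An 80% shade moves each channel 80% toward 0:
  R: 19 + 0.8×(0−19) = 19 − 15.2 = 3.8 → 4
  G: 22 + 0.8×(0−22) = 22 − 17.6 = 4.4 → 4
  B: 32 − 25.6 = 6.4 → 6
rgb(4, 4, 6) = #040406.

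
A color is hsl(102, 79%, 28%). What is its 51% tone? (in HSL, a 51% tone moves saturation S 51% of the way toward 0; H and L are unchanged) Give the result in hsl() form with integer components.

hsl(102, 39%, 28%)

S moves 51% from 79 toward 0: 79 − 40.29 = 38.71 → 39.
H and L are unchanged.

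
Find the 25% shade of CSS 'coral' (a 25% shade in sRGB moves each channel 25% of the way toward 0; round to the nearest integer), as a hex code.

#bf5f3c

CSS coral is rgb(255, 127, 80).
Per channel, c → c + 0.25(0 − c):
  R: 255 + 0.25×(0−255) = 255 − 63.75 = 191.25 → 191
  G: 127 + 0.25×(0−127) = 127 − 31.75 = 95.25 → 95
  B: 80 − 20 = 60 → 60
rgb(191, 95, 60) = #bf5f3c.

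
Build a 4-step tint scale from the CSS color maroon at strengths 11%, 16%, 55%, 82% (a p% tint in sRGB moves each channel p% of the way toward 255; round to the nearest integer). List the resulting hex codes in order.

CSS maroon is rgb(128, 0, 0).
11%: (128 + 13.97 = 141.97→142, 0 + 28.05 = 28.05→28, 0 + 28.05 = 28.05→28) → #8E1C1C
16%: (128 + 20.32 = 148.32→148, 0 + 40.8 = 40.8→41, 0 + 40.8 = 40.8→41) → #942929
55%: (128 + 69.85 = 197.85→198, 0 + 140.25 = 140.25→140, 0 + 140.25 = 140.25→140) → #C68C8C
82%: (128 + 104.14 = 232.14→232, 0 + 209.1 = 209.1→209, 0 + 209.1 = 209.1→209) → #E8D1D1

#8E1C1C, #942929, #C68C8C, #E8D1D1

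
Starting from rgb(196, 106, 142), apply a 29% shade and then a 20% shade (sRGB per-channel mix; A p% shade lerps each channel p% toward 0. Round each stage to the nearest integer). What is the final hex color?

#6F3C51

A 29% shade moves each channel 29% toward 0:
  R: 196 − 56.84 = 139.16 → 139
  G: 106 + 0.29×(0−106) = 106 − 30.74 = 75.26 → 75
  B: 142 + 0.29×(0−142) = 142 − 41.18 = 100.82 → 101
After the shade: rgb(139, 75, 101) = #8B4B65.
Lerp each channel 20% toward 0:
  R: 139 − 27.8 = 111.2 → 111
  G: 75 + 0.2×(0−75) = 75 − 15 = 60 → 60
  B: 101 − 20.2 = 80.8 → 81
rgb(111, 60, 81) = #6F3C51.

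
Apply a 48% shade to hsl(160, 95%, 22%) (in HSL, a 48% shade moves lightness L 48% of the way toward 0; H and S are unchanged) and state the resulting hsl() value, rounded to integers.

hsl(160, 95%, 11%)

L moves 48% from 22 toward 0: 22 − 10.56 = 11.44 → 11.
H and S are unchanged.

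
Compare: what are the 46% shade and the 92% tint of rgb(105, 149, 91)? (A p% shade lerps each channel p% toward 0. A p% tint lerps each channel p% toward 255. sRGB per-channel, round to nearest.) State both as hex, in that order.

46% shade:
  R: 105 + 0.46×(0−105) = 105 − 48.3 = 56.7 → 57
  G: 149 + 0.46×(0−149) = 149 − 68.54 = 80.46 → 80
  B: 91 + 0.46×(0−91) = 91 − 41.86 = 49.14 → 49
  → #395031
92% tint:
  R: 105 + 0.92×(255−105) = 105 + 138 = 243 → 243
  G: 149 + 0.92×(255−149) = 149 + 97.52 = 246.52 → 247
  B: 91 + 150.88 = 241.88 → 242
  → #F3F7F2

#395031, #F3F7F2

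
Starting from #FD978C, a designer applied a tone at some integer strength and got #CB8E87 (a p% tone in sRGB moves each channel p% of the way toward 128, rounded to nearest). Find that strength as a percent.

#FD978C is rgb(253, 151, 140); #CB8E87 is rgb(203, 142, 135).
On the R channel (widest range): 203 ≈ 253 + (p/100)(128 − 253), so p ≈ 100×(203 − 253)/(128 − 253) = -5000/-125 = 40.00.
p = 40 reproduces all three channels after rounding.

40%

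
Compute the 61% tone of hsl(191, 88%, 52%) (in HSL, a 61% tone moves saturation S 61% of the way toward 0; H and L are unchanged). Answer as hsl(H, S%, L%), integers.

hsl(191, 34%, 52%)

S moves 61% from 88 toward 0: 88 − 53.68 = 34.32 → 34.
H and L are unchanged.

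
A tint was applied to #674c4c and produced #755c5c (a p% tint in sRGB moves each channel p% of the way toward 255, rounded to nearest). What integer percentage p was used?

#674c4c is rgb(103, 76, 76); #755c5c is rgb(117, 92, 92).
On the G channel (widest range): 92 ≈ 76 + (p/100)(255 − 76), so p ≈ 100×(92 − 76)/(255 − 76) = 1600/179 = 8.94.
p = 9 reproduces all three channels after rounding.

9%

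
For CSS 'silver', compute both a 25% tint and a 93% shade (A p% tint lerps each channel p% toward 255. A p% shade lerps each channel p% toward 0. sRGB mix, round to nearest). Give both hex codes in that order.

CSS silver is rgb(192, 192, 192).
25% tint:
  R: 192 + 15.75 = 207.75 → 208
  G: 192 + 0.25×(255−192) = 192 + 15.75 = 207.75 → 208
  B: 192 + 0.25×(255−192) = 192 + 15.75 = 207.75 → 208
  → #D0D0D0
93% shade:
  R: 192 + 0.93×(0−192) = 192 − 178.56 = 13.44 → 13
  G: 192 + 0.93×(0−192) = 192 − 178.56 = 13.44 → 13
  B: 192 + 0.93×(0−192) = 192 − 178.56 = 13.44 → 13
  → #0D0D0D

#D0D0D0, #0D0D0D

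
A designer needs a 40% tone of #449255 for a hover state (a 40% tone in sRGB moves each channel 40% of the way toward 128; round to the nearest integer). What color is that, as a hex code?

#449255 is rgb(68, 146, 85).
A 40% tone moves each channel 40% toward 128:
  R: 68 + 0.4×(128−68) = 68 + 24 = 92 → 92
  G: 146 − 7.2 = 138.8 → 139
  B: 85 + 17.2 = 102.2 → 102
rgb(92, 139, 102) = #5c8b66.

#5c8b66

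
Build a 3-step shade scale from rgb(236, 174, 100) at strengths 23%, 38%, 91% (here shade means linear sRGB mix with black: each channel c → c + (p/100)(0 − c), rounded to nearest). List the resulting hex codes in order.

23%: (236 − 54.28 = 181.72→182, 174 − 40.02 = 133.98→134, 100 − 23 = 77→77) → #B6864D
38%: (236 − 89.68 = 146.32→146, 174 − 66.12 = 107.88→108, 100 − 38 = 62→62) → #926C3E
91%: (236 − 214.76 = 21.24→21, 174 − 158.34 = 15.66→16, 100 − 91 = 9→9) → #151009

#B6864D, #926C3E, #151009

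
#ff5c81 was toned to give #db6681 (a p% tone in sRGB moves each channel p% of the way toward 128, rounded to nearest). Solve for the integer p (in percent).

28%

#ff5c81 is rgb(255, 92, 129); #db6681 is rgb(219, 102, 129).
On the R channel (widest range): 219 ≈ 255 + (p/100)(128 − 255), so p ≈ 100×(219 − 255)/(128 − 255) = -3600/-127 = 28.35.
p = 28 reproduces all three channels after rounding.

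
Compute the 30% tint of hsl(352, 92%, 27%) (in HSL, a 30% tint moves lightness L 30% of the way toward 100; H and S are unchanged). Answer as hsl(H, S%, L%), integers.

hsl(352, 92%, 49%)

L moves 30% from 27 toward 100: 27 + 21.9 = 48.9 → 49.
H and S are unchanged.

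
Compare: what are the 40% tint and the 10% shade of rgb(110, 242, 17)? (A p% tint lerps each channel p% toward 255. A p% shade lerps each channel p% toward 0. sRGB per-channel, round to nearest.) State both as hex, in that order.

40% tint:
  R: 110 + 58 = 168 → 168
  G: 242 + 5.2 = 247.2 → 247
  B: 17 + 0.4×(255−17) = 17 + 95.2 = 112.2 → 112
  → #A8F770
10% shade:
  R: 110 + 0.1×(0−110) = 110 − 11 = 99 → 99
  G: 242 − 24.2 = 217.8 → 218
  B: 17 − 1.7 = 15.3 → 15
  → #63DA0F

#A8F770, #63DA0F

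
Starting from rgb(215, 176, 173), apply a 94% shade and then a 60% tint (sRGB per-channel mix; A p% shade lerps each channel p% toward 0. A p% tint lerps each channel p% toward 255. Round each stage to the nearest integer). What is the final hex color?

#9E9D9D

A 94% shade moves each channel 94% toward 0:
  R: 215 − 202.1 = 12.9 → 13
  G: 176 + 0.94×(0−176) = 176 − 165.44 = 10.56 → 11
  B: 173 − 162.62 = 10.38 → 10
After the shade: rgb(13, 11, 10) = #0D0B0A.
Per channel, c → c + 0.6(255 − c):
  R: 13 + 145.2 = 158.2 → 158
  G: 11 + 0.6×(255−11) = 11 + 146.4 = 157.4 → 157
  B: 10 + 147 = 157 → 157
rgb(158, 157, 157) = #9E9D9D.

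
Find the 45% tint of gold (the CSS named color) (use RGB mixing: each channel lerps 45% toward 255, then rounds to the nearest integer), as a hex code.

#FFE973

CSS gold is rgb(255, 215, 0).
A 45% tint moves each channel 45% toward 255:
  R: 255 + 0.45×(255−255) = 255 + 0 = 255 → 255
  G: 215 + 18 = 233 → 233
  B: 0 + 0.45×(255−0) = 0 + 114.75 = 114.75 → 115
rgb(255, 233, 115) = #FFE973.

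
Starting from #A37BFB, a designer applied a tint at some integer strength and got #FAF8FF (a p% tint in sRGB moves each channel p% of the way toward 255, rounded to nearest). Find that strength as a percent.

95%

#A37BFB is rgb(163, 123, 251); #FAF8FF is rgb(250, 248, 255).
On the G channel (widest range): 248 ≈ 123 + (p/100)(255 − 123), so p ≈ 100×(248 − 123)/(255 − 123) = 12500/132 = 94.70.
p = 95 reproduces all three channels after rounding.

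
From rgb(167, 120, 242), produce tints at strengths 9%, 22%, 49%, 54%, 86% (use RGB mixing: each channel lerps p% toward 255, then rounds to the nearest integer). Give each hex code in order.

#af84f3, #ba96f5, #d2baf8, #d7c1f9, #f3ecfd

9%: (167 + 7.92 = 174.92→175, 120 + 12.15 = 132.15→132, 242 + 1.17 = 243.17→243) → #af84f3
22%: (167 + 19.36 = 186.36→186, 120 + 29.7 = 149.7→150, 242 + 2.86 = 244.86→245) → #ba96f5
49%: (167 + 43.12 = 210.12→210, 120 + 66.15 = 186.15→186, 242 + 6.37 = 248.37→248) → #d2baf8
54%: (167 + 47.52 = 214.52→215, 120 + 72.9 = 192.9→193, 242 + 7.02 = 249.02→249) → #d7c1f9
86%: (167 + 75.68 = 242.68→243, 120 + 116.1 = 236.1→236, 242 + 11.18 = 253.18→253) → #f3ecfd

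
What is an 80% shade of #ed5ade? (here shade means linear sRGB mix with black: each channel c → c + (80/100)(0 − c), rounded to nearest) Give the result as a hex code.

#ed5ade is rgb(237, 90, 222).
Lerp each channel 80% toward 0:
  R: 237 + 0.8×(0−237) = 237 − 189.6 = 47.4 → 47
  G: 90 + 0.8×(0−90) = 90 − 72 = 18 → 18
  B: 222 + 0.8×(0−222) = 222 − 177.6 = 44.4 → 44
rgb(47, 18, 44) = #2f122c.

#2f122c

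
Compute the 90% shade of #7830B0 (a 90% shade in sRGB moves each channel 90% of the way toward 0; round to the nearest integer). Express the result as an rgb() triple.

rgb(12, 5, 18)

#7830B0 is rgb(120, 48, 176).
A 90% shade moves each channel 90% toward 0:
  R: 120 − 108 = 12 → 12
  G: 48 + 0.9×(0−48) = 48 − 43.2 = 4.8 → 5
  B: 176 + 0.9×(0−176) = 176 − 158.4 = 17.6 → 18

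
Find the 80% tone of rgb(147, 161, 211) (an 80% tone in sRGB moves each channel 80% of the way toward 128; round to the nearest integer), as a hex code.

#848791

Lerp each channel 80% toward 128:
  R: 147 + 0.8×(128−147) = 147 − 15.2 = 131.8 → 132
  G: 161 + 0.8×(128−161) = 161 − 26.4 = 134.6 → 135
  B: 211 + 0.8×(128−211) = 211 − 66.4 = 144.6 → 145
rgb(132, 135, 145) = #848791.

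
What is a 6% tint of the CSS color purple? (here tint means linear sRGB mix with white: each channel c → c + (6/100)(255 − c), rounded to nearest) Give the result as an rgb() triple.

rgb(136, 15, 136)

CSS purple is rgb(128, 0, 128).
A 6% tint moves each channel 6% toward 255:
  R: 128 + 7.62 = 135.62 → 136
  G: 0 + 0.06×(255−0) = 0 + 15.3 = 15.3 → 15
  B: 128 + 0.06×(255−128) = 128 + 7.62 = 135.62 → 136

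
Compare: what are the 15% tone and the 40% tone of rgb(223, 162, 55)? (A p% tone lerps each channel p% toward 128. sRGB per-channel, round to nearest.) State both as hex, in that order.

15% tone:
  R: 223 + 0.15×(128−223) = 223 − 14.25 = 208.75 → 209
  G: 162 + 0.15×(128−162) = 162 − 5.1 = 156.9 → 157
  B: 55 + 0.15×(128−55) = 55 + 10.95 = 65.95 → 66
  → #d19d42
40% tone:
  R: 223 + 0.4×(128−223) = 223 − 38 = 185 → 185
  G: 162 − 13.6 = 148.4 → 148
  B: 55 + 29.2 = 84.2 → 84
  → #b99454

#d19d42, #b99454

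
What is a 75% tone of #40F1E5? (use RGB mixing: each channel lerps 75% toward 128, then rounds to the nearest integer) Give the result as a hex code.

#40F1E5 is rgb(64, 241, 229).
A 75% tone moves each channel 75% toward 128:
  R: 64 + 0.75×(128−64) = 64 + 48 = 112 → 112
  G: 241 + 0.75×(128−241) = 241 − 84.75 = 156.25 → 156
  B: 229 − 75.75 = 153.25 → 153
rgb(112, 156, 153) = #709C99.

#709C99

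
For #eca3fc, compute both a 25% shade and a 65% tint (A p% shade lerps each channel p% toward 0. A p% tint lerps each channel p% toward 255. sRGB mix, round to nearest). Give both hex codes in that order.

#b17abd, #f8dffe

#eca3fc is rgb(236, 163, 252).
25% shade:
  R: 236 + 0.25×(0−236) = 236 − 59 = 177 → 177
  G: 163 + 0.25×(0−163) = 163 − 40.75 = 122.25 → 122
  B: 252 + 0.25×(0−252) = 252 − 63 = 189 → 189
  → #b17abd
65% tint:
  R: 236 + 0.65×(255−236) = 236 + 12.35 = 248.35 → 248
  G: 163 + 59.8 = 222.8 → 223
  B: 252 + 0.65×(255−252) = 252 + 1.95 = 253.95 → 254
  → #f8dffe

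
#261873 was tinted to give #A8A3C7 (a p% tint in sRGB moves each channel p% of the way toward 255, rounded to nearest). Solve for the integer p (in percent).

#261873 is rgb(38, 24, 115); #A8A3C7 is rgb(168, 163, 199).
On the G channel (widest range): 163 ≈ 24 + (p/100)(255 − 24), so p ≈ 100×(163 − 24)/(255 − 24) = 13900/231 = 60.17.
p = 60 reproduces all three channels after rounding.

60%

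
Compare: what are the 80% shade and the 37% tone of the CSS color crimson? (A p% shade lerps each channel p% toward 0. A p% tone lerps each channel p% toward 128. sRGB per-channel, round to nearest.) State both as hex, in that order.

CSS crimson is rgb(220, 20, 60).
80% shade:
  R: 220 − 176 = 44 → 44
  G: 20 + 0.8×(0−20) = 20 − 16 = 4 → 4
  B: 60 + 0.8×(0−60) = 60 − 48 = 12 → 12
  → #2C040C
37% tone:
  R: 220 + 0.37×(128−220) = 220 − 34.04 = 185.96 → 186
  G: 20 + 39.96 = 59.96 → 60
  B: 60 + 0.37×(128−60) = 60 + 25.16 = 85.16 → 85
  → #BA3C55

#2C040C, #BA3C55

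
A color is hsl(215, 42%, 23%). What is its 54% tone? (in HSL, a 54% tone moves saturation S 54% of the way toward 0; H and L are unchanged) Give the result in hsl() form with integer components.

hsl(215, 19%, 23%)

S moves 54% from 42 toward 0: 42 − 22.68 = 19.32 → 19.
H and L are unchanged.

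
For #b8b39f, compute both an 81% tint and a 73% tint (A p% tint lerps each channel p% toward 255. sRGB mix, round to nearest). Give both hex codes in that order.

#b8b39f is rgb(184, 179, 159).
81% tint:
  R: 184 + 0.81×(255−184) = 184 + 57.51 = 241.51 → 242
  G: 179 + 0.81×(255−179) = 179 + 61.56 = 240.56 → 241
  B: 159 + 77.76 = 236.76 → 237
  → #f2f1ed
73% tint:
  R: 184 + 51.83 = 235.83 → 236
  G: 179 + 55.48 = 234.48 → 234
  B: 159 + 70.08 = 229.08 → 229
  → #eceae5

#f2f1ed, #eceae5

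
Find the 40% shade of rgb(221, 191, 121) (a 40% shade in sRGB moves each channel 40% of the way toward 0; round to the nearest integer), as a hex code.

Lerp each channel 40% toward 0:
  R: 221 − 88.4 = 132.6 → 133
  G: 191 + 0.4×(0−191) = 191 − 76.4 = 114.6 → 115
  B: 121 + 0.4×(0−121) = 121 − 48.4 = 72.6 → 73
rgb(133, 115, 73) = #857349.

#857349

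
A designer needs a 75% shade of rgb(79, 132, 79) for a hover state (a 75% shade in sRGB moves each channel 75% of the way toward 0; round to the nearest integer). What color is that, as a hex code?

A 75% shade moves each channel 75% toward 0:
  R: 79 − 59.25 = 19.75 → 20
  G: 132 + 0.75×(0−132) = 132 − 99 = 33 → 33
  B: 79 + 0.75×(0−79) = 79 − 59.25 = 19.75 → 20
rgb(20, 33, 20) = #142114.

#142114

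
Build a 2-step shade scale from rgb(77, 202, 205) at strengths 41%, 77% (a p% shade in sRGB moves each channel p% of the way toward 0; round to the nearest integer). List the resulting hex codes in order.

#2d7779, #122e2f

41%: (77 − 31.57 = 45.43→45, 202 − 82.82 = 119.18→119, 205 − 84.05 = 120.95→121) → #2d7779
77%: (77 − 59.29 = 17.71→18, 202 − 155.54 = 46.46→46, 205 − 157.85 = 47.15→47) → #122e2f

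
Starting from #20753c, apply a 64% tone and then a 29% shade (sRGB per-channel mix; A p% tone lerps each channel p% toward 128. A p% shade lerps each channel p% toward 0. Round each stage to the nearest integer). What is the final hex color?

#42584a

#20753c is rgb(32, 117, 60).
A 64% tone moves each channel 64% toward 128:
  R: 32 + 61.44 = 93.44 → 93
  G: 117 + 0.64×(128−117) = 117 + 7.04 = 124.04 → 124
  B: 60 + 0.64×(128−60) = 60 + 43.52 = 103.52 → 104
After the tone: rgb(93, 124, 104) = #5d7c68.
A 29% shade moves each channel 29% toward 0:
  R: 93 + 0.29×(0−93) = 93 − 26.97 = 66.03 → 66
  G: 124 + 0.29×(0−124) = 124 − 35.96 = 88.04 → 88
  B: 104 − 30.16 = 73.84 → 74
rgb(66, 88, 74) = #42584a.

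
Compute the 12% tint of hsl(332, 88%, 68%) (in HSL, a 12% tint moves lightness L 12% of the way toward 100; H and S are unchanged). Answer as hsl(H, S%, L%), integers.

hsl(332, 88%, 72%)

L moves 12% from 68 toward 100: 68 + 3.84 = 71.84 → 72.
H and S are unchanged.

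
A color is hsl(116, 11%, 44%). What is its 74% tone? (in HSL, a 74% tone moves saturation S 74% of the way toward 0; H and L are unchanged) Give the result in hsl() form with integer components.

S moves 74% from 11 toward 0: 11 − 8.14 = 2.86 → 3.
H and L are unchanged.

hsl(116, 3%, 44%)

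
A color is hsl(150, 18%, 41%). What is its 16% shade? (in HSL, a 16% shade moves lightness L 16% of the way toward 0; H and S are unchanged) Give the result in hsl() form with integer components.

L moves 16% from 41 toward 0: 41 − 6.56 = 34.44 → 34.
H and S are unchanged.

hsl(150, 18%, 34%)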